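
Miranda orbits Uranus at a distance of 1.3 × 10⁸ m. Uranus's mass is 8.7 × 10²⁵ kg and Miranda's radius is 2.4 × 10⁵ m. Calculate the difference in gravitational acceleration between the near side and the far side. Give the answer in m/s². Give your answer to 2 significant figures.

Δa = 4GMr/d³
   = 4 × (6.674 × 10⁻¹¹) × (8.7 × 10²⁵) × (2.4 × 10⁵) / (1.3 × 10⁸)³
   = 2.5 × 10⁻³ m/s²

2.5 × 10⁻³ m/s²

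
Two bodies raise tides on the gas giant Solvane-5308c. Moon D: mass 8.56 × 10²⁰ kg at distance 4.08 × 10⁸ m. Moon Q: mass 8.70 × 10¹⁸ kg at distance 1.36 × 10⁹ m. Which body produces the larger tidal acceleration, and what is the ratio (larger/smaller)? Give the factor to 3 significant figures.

Compare M/d³ for the two perturbers:
Moon D: (8.56 × 10²⁰) / (4.08 × 10⁸)³ = 1.260 × 10⁻⁵
Moon Q: (8.70 × 10¹⁸) / (1.36 × 10⁹)³ = 3.459 × 10⁻⁹
Ratio (larger/smaller) = 3640

Moon D, by a factor of ≈ 3640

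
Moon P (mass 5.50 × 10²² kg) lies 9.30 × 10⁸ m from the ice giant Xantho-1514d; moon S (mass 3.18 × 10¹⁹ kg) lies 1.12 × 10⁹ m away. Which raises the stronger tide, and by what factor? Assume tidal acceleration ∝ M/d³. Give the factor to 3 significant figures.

Tidal acceleration ∝ M/d³, so compare M/d³ for each.
Moon P: (5.50 × 10²²) / (9.30 × 10⁸)³ = 6.838 × 10⁻⁵
Moon S: (3.18 × 10¹⁹) / (1.12 × 10⁹)³ = 2.263 × 10⁻⁸
Ratio (larger/smaller) = 3020

Moon P, by a factor of ≈ 3020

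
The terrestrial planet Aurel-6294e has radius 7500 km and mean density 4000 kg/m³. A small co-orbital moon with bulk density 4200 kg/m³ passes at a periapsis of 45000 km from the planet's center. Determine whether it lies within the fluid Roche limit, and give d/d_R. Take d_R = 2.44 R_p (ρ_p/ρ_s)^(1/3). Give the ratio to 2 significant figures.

outside; d/d_R ≈ 2.5

d_R = 2.44 × (7500 km) × (4000/4200)^(1/3) = 18000 km
d/d_R = (45000) / (18000) = 2.5
Since d/d_R > 1, the body is outside the Roche limit.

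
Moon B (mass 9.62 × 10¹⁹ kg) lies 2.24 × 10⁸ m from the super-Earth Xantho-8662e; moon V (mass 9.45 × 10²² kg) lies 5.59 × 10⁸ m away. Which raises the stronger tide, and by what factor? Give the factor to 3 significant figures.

Moon V, by a factor of ≈ 63.2

The tide-raising term goes as M/d³ (the gradient of a 1/d² field).
Moon B: (9.62 × 10¹⁹) / (2.24 × 10⁸)³ = 8.559 × 10⁻⁶
Moon V: (9.45 × 10²²) / (5.59 × 10⁸)³ = 5.410 × 10⁻⁴
Ratio (larger/smaller) = 63.2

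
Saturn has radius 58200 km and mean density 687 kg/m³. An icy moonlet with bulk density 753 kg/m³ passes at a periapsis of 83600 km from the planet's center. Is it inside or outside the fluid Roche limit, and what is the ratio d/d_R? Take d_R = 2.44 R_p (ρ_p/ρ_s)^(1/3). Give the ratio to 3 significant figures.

inside; d/d_R ≈ 0.607

d_R = 2.44 × (58200 km) × (687/753)^(1/3) = 1.377 × 10⁵ km
d/d_R = (83600) / (1.377 × 10⁵) = 0.607
Since d/d_R < 1, the body is inside the Roche limit.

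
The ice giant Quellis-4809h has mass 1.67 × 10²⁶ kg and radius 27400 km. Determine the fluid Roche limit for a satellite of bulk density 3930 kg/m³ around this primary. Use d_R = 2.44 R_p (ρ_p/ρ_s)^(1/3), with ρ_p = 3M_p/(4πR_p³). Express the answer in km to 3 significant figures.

52800 km

ρ_p = 3M_p/(4πR_p³) = 3 × (1.67 × 10²⁶) / (4π × (2.74 × 10⁷ m)³) = 1940 kg/m³
d_R = 2.44 × 27400 km × (1940/3930)^(1/3)
    = 52800 km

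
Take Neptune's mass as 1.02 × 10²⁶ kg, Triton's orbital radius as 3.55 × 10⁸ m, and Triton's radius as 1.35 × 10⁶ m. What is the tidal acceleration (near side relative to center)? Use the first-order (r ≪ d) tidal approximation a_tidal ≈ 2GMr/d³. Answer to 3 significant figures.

The tidal stretch is the gradient of GM/d² times the body's extent r, hence the 1/d³ dependence.
a_tidal = 2GMr/d³
        = 2 × (6.674 × 10⁻¹¹) × (1.02 × 10²⁶) × (1.35 × 10⁶) / (3.55 × 10⁸)³
        = 4.11 × 10⁻⁴ m/s²

4.11 × 10⁻⁴ m/s²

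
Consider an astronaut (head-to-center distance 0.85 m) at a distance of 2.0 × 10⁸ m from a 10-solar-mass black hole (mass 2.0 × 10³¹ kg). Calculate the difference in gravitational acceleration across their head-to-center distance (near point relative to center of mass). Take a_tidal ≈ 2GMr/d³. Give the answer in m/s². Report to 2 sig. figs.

2.8 × 10⁻⁴ m/s²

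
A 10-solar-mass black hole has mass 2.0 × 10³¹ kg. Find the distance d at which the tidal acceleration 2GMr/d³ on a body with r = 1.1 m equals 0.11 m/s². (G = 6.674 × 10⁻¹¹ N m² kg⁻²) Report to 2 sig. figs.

3.0 × 10⁷ m

2GMr/d³ = a_tidal  ⇒  d = (2GMr / a_tidal)^(1/3)
d = (2 × 6.674×10⁻¹¹ × (2.0 × 10³¹) × (1.1) / (0.11))^(1/3)
  = 3.0 × 10⁷ m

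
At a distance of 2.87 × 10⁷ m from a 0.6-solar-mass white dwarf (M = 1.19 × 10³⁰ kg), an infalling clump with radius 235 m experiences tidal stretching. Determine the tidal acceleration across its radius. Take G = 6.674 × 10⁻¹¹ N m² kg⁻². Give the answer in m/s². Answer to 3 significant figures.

1.58 m/s²

Δg = 2GMr/d³
   = 2 × (6.674 × 10⁻¹¹) × (1.19 × 10³⁰) × (235) / (2.87 × 10⁷)³
   = 1.58 m/s²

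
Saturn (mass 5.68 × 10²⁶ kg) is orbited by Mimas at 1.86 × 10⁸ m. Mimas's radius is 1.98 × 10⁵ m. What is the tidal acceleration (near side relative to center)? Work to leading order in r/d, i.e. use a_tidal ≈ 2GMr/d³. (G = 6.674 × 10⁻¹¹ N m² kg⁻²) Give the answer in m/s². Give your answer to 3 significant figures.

2.33 × 10⁻³ m/s²

Differencing GM/(d−r)² and GM/d² to first order in r/d gives 2GMr/d³.
Δg = 2GMr/d³
   = 2 × (6.674 × 10⁻¹¹) × (5.68 × 10²⁶) × (1.98 × 10⁵) / (1.86 × 10⁸)³
   = 2.33 × 10⁻³ m/s²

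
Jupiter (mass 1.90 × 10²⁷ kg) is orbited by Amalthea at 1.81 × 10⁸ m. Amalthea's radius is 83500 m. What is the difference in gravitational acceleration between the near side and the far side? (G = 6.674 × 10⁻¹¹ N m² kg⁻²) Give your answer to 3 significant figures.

Δa = 4GMr/d³
   = 4 × (6.674 × 10⁻¹¹) × (1.90 × 10²⁷) × (83500) / (1.81 × 10⁸)³
   = 7.14 × 10⁻³ m/s²

7.14 × 10⁻³ m/s²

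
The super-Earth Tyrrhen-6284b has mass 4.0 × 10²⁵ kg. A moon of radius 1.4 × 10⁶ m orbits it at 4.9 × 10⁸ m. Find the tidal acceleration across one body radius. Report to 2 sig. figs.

6.4 × 10⁻⁵ m/s²

Δg = 2GMr/d³
   = 2 × (6.674 × 10⁻¹¹) × (4.0 × 10²⁵) × (1.4 × 10⁶) / (4.9 × 10⁸)³
   = 6.4 × 10⁻⁵ m/s²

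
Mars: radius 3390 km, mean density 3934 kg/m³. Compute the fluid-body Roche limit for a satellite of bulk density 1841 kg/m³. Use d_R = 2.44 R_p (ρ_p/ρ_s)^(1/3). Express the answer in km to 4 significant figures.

d_R = 2.44 × 3390 km × (3934/1841)^(1/3)
    = 10650 km

10650 km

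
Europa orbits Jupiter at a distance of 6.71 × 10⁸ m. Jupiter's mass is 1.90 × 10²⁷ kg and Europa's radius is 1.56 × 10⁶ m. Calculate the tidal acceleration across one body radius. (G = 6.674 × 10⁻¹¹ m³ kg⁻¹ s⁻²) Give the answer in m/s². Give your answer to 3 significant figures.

Differencing GM/(d−r)² and GM/d² to first order in r/d gives 2GMr/d³.
Δg = 2GMr/d³
   = 2 × (6.674 × 10⁻¹¹) × (1.90 × 10²⁷) × (1.56 × 10⁶) / (6.71 × 10⁸)³
   = 1.31 × 10⁻³ m/s²

1.31 × 10⁻³ m/s²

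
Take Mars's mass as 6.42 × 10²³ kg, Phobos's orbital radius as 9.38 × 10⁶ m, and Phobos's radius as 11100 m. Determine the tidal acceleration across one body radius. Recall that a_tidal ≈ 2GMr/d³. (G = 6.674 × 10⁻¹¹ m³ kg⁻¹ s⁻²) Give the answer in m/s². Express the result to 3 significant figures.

Δa = 2GMr/d³
   = 2 × (6.674 × 10⁻¹¹) × (6.42 × 10²³) × (11100) / (9.38 × 10⁶)³
   = 1.15 × 10⁻³ m/s²

1.15 × 10⁻³ m/s²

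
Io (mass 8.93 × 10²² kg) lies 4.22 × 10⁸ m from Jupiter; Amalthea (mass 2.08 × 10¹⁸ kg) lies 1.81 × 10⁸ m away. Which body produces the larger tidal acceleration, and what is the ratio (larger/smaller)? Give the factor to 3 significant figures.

Io, by a factor of ≈ 3390

Compare M/d³ for the two perturbers:
Io: (8.93 × 10²²) / (4.22 × 10⁸)³ = 1.188 × 10⁻³
Amalthea: (2.08 × 10¹⁸) / (1.81 × 10⁸)³ = 3.508 × 10⁻⁷
Ratio (larger/smaller) = 3390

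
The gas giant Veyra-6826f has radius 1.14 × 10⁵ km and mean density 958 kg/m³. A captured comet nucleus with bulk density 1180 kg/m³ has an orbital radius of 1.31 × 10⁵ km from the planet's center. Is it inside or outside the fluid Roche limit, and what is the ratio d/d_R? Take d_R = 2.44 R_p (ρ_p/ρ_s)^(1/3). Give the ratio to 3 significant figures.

inside; d/d_R ≈ 0.505

d_R = 2.44 × (1.14 × 10⁵ km) × (958/1180)^(1/3) = 2.595 × 10⁵ km
d/d_R = (1.31 × 10⁵) / (2.595 × 10⁵) = 0.505
Since d/d_R < 1, the body is inside the Roche limit.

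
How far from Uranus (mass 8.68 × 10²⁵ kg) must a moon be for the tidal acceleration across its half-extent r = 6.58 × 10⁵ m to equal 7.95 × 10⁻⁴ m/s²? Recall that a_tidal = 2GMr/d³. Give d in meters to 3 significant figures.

2.12 × 10⁸ m

2GMr/d³ = a_tidal  ⇒  d = (2GMr / a_tidal)^(1/3)
d = (2 × 6.674×10⁻¹¹ × (8.68 × 10²⁵) × (6.58 × 10⁵) / (7.95 × 10⁻⁴))^(1/3)
  = 2.12 × 10⁸ m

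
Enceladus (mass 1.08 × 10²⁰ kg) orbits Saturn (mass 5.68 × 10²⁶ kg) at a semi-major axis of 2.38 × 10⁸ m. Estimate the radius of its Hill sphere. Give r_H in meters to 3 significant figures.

9.49 × 10⁵ m

r_H ≈ a (m/3M)^(1/3)
    = (2.38 × 10⁸) × (1.08 × 10²⁰ / (3 × 5.68 × 10²⁶))^(1/3)
    = 9.49 × 10⁵ m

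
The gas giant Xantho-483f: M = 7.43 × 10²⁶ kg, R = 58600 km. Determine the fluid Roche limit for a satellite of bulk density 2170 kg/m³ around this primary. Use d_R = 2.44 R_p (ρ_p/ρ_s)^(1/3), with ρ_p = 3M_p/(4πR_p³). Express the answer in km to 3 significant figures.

1.06 × 10⁵ km

ρ_p = 3M_p/(4πR_p³) = 3 × (7.43 × 10²⁶) / (4π × (5.86 × 10⁷ m)³) = 881 kg/m³
d_R = 2.44 × 58600 km × (881/2170)^(1/3)
    = 1.06 × 10⁵ km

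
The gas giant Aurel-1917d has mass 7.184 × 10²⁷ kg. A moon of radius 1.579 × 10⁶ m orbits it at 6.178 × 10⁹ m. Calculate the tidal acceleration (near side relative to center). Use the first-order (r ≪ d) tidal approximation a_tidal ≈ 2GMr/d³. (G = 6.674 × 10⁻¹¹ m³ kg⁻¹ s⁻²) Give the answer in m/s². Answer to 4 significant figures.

a_tidal = 2GMr/d³
        = 2 × (6.674 × 10⁻¹¹) × (7.184 × 10²⁷) × (1.579 × 10⁶) / (6.178 × 10⁹)³
        = 6.421 × 10⁻⁶ m/s²

6.421 × 10⁻⁶ m/s²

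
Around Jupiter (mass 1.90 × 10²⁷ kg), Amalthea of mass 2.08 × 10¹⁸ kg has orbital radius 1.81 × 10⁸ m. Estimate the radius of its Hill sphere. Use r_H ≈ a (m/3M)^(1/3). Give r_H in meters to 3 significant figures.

1.29 × 10⁵ m

r_H ≈ a (m/3M)^(1/3)
    = (1.81 × 10⁸) × (2.08 × 10¹⁸ / (3 × 1.90 × 10²⁷))^(1/3)
    = 1.29 × 10⁵ m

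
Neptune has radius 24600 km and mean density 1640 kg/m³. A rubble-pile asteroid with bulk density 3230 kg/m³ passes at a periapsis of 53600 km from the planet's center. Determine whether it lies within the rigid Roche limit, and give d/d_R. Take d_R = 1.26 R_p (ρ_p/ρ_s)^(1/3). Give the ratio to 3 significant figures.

d_R = 1.26 × (24600 km) × (1640/3230)^(1/3) = 24730 km
d/d_R = (53600) / (24730) = 2.17
Since d/d_R > 1, the body is outside the Roche limit.

outside; d/d_R ≈ 2.17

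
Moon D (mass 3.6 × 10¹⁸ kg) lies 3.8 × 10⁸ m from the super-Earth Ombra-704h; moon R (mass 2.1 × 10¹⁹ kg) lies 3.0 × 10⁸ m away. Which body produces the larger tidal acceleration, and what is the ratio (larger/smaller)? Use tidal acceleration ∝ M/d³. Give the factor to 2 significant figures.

The tide-raising term goes as M/d³ (the gradient of a 1/d² field).
Moon D: (3.6 × 10¹⁸) / (3.8 × 10⁸)³ = 6.561 × 10⁻⁸
Moon R: (2.1 × 10¹⁹) / (3.0 × 10⁸)³ = 7.778 × 10⁻⁷
Ratio (larger/smaller) = 12

Moon R, by a factor of ≈ 12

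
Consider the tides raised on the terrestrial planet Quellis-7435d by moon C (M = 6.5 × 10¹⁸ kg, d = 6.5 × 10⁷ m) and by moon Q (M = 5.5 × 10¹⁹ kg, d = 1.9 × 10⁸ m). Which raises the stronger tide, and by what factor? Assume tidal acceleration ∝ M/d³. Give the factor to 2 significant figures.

Moon C, by a factor of ≈ 3.0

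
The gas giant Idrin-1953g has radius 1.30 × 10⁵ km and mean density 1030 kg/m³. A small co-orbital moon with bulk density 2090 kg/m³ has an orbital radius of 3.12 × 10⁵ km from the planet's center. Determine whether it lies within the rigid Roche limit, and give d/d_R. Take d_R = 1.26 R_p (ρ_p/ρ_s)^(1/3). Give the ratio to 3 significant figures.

d_R = 1.26 × (1.30 × 10⁵ km) × (1030/2090)^(1/3) = 1.294 × 10⁵ km
d/d_R = (3.12 × 10⁵) / (1.294 × 10⁵) = 2.41
Since d/d_R > 1, the body is outside the Roche limit.

outside; d/d_R ≈ 2.41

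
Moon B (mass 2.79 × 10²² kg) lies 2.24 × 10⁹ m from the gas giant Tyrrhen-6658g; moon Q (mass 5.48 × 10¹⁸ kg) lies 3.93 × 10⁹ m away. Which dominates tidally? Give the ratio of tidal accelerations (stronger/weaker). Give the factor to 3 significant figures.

Tidal acceleration ∝ M/d³, so compare M/d³ for each.
Moon B: (2.79 × 10²²) / (2.24 × 10⁹)³ = 2.482 × 10⁻⁶
Moon Q: (5.48 × 10¹⁸) / (3.93 × 10⁹)³ = 9.028 × 10⁻¹¹
Ratio (larger/smaller) = 27500

Moon B, by a factor of ≈ 27500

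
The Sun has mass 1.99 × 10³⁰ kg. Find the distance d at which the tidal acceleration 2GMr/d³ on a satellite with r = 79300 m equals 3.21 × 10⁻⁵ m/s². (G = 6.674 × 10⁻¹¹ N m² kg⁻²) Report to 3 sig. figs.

8.69 × 10⁹ m

2GMr/d³ = a_tidal  ⇒  d = (2GMr / a_tidal)^(1/3)
d = (2 × 6.674×10⁻¹¹ × (1.99 × 10³⁰) × (79300) / (3.21 × 10⁻⁵))^(1/3)
  = 8.69 × 10⁹ m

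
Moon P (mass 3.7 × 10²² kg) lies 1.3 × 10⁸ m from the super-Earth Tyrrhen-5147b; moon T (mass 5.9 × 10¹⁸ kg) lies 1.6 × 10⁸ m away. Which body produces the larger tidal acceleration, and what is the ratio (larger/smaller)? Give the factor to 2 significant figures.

Moon P, by a factor of ≈ 12000

Compare M/d³ for the two perturbers:
Moon P: (3.7 × 10²²) / (1.3 × 10⁸)³ = 1.684 × 10⁻²
Moon T: (5.9 × 10¹⁸) / (1.6 × 10⁸)³ = 1.440 × 10⁻⁶
Ratio (larger/smaller) = 12000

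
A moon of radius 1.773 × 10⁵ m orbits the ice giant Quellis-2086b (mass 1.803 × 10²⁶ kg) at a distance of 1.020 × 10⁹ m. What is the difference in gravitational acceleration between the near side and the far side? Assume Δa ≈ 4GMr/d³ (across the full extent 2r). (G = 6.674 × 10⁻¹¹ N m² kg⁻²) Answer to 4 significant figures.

8.042 × 10⁻⁶ m/s²

a_tidal = 4GMr/d³
        = 4 × (6.674 × 10⁻¹¹) × (1.803 × 10²⁶) × (1.773 × 10⁵) / (1.020 × 10⁹)³
        = 8.042 × 10⁻⁶ m/s²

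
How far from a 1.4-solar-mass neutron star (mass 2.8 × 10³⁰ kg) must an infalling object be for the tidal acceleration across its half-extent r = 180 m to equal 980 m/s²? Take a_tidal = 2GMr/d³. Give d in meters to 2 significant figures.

2GMr/d³ = a_tidal  ⇒  d = (2GMr / a_tidal)^(1/3)
d = (2 × 6.674×10⁻¹¹ × (2.8 × 10³⁰) × (180) / (980))^(1/3)
  = 4.1 × 10⁶ m

4.1 × 10⁶ m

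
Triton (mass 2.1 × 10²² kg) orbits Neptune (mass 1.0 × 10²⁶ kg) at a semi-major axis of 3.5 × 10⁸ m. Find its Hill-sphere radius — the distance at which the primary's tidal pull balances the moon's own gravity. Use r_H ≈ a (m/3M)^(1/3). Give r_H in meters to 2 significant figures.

r_H ≈ a (m/3M)^(1/3)
    = (3.5 × 10⁸) × (2.1 × 10²² / (3 × 1.0 × 10²⁶))^(1/3)
    = 1.4 × 10⁷ m

1.4 × 10⁷ m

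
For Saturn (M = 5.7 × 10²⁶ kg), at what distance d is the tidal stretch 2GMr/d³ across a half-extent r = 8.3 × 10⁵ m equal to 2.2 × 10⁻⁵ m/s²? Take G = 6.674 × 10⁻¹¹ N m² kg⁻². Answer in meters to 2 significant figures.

1.4 × 10⁹ m

2GMr/d³ = a_tidal  ⇒  d = (2GMr / a_tidal)^(1/3)
d = (2 × 6.674×10⁻¹¹ × (5.7 × 10²⁶) × (8.3 × 10⁵) / (2.2 × 10⁻⁵))^(1/3)
  = 1.4 × 10⁹ m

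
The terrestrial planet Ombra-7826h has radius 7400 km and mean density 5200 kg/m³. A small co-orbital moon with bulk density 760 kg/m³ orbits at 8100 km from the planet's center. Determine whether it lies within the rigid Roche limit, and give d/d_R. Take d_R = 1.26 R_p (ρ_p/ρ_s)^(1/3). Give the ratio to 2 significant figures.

inside; d/d_R ≈ 0.46

d_R = 1.26 × (7400 km) × (5200/760)^(1/3) = 17700 km
d/d_R = (8100) / (17700) = 0.46
Since d/d_R < 1, the body is inside the Roche limit.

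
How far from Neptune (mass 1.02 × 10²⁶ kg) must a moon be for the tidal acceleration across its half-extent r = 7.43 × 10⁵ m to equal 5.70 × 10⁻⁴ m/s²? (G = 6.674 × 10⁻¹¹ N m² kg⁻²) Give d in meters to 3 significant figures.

2.61 × 10⁸ m

2GMr/d³ = a_tidal  ⇒  d = (2GMr / a_tidal)^(1/3)
d = (2 × 6.674×10⁻¹¹ × (1.02 × 10²⁶) × (7.43 × 10⁵) / (5.70 × 10⁻⁴))^(1/3)
  = 2.61 × 10⁸ m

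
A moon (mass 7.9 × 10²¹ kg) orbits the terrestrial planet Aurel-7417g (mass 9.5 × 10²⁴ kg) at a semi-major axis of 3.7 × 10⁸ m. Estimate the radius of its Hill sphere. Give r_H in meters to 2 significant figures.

2.4 × 10⁷ m

r_H ≈ a (m/3M)^(1/3)
    = (3.7 × 10⁸) × (7.9 × 10²¹ / (3 × 9.5 × 10²⁴))^(1/3)
    = 2.4 × 10⁷ m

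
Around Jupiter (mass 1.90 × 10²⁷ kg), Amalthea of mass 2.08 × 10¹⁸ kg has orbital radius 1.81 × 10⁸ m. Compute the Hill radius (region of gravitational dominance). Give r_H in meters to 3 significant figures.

r_H ≈ a (m/3M)^(1/3)
    = (1.81 × 10⁸) × (2.08 × 10¹⁸ / (3 × 1.90 × 10²⁷))^(1/3)
    = 1.29 × 10⁵ m

1.29 × 10⁵ m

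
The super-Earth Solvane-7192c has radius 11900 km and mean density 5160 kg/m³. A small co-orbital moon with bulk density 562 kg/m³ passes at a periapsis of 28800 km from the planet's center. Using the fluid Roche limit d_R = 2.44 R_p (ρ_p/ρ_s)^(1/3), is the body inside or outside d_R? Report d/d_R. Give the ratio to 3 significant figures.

inside; d/d_R ≈ 0.474

d_R = 2.44 × (11900 km) × (5160/562)^(1/3) = 60800 km
d/d_R = (28800) / (60800) = 0.474
Since d/d_R < 1, the body is inside the Roche limit.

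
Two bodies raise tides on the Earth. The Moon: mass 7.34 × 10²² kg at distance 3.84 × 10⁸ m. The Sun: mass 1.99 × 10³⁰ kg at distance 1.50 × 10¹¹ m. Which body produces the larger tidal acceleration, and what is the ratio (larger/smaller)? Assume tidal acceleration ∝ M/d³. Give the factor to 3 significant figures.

The tide-raising term goes as M/d³ (the gradient of a 1/d² field).
The Moon: (7.34 × 10²²) / (3.84 × 10⁸)³ = 1.296 × 10⁻³
The Sun: (1.99 × 10³⁰) / (1.50 × 10¹¹)³ = 5.896 × 10⁻⁴
Ratio (larger/smaller) = 2.20

The Moon, by a factor of ≈ 2.20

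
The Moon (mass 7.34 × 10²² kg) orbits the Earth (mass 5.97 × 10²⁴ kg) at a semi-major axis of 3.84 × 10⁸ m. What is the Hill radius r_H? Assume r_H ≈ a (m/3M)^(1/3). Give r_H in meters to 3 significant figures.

6.15 × 10⁷ m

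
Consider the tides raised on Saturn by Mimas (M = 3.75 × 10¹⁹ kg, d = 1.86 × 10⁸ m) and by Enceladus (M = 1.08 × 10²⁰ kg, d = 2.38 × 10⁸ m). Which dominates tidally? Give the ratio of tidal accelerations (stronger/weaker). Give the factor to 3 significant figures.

Enceladus, by a factor of ≈ 1.37

Tidal acceleration ∝ M/d³, so compare M/d³ for each.
Mimas: (3.75 × 10¹⁹) / (1.86 × 10⁸)³ = 5.828 × 10⁻⁶
Enceladus: (1.08 × 10²⁰) / (2.38 × 10⁸)³ = 8.011 × 10⁻⁶
Ratio (larger/smaller) = 1.37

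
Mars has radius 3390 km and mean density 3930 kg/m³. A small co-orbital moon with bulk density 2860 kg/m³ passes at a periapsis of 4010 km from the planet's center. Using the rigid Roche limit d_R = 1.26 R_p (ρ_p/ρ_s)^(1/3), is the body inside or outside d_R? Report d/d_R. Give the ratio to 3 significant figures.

d_R = 1.26 × (3390 km) × (3930/2860)^(1/3) = 4749 km
d/d_R = (4010) / (4749) = 0.844
Since d/d_R < 1, the body is inside the Roche limit.

inside; d/d_R ≈ 0.844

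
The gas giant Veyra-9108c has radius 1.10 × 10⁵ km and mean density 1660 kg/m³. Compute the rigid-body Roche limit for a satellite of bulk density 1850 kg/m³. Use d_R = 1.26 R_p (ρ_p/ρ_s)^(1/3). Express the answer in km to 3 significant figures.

d_R = 1.26 × 1.10 × 10⁵ km × (1660/1850)^(1/3)
    = 1.34 × 10⁵ km

1.34 × 10⁵ km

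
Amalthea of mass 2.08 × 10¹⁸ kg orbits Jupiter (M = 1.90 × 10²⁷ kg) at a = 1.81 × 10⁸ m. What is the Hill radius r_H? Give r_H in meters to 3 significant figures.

1.29 × 10⁵ m

r_H ≈ a (m/3M)^(1/3)
    = (1.81 × 10⁸) × (2.08 × 10¹⁸ / (3 × 1.90 × 10²⁷))^(1/3)
    = 1.29 × 10⁵ m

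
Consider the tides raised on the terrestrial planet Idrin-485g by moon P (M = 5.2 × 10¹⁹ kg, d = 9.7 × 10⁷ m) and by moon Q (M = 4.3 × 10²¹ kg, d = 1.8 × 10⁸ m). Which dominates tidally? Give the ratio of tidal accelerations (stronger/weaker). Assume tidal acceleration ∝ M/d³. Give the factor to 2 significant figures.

The tide-raising term goes as M/d³ (the gradient of a 1/d² field).
Moon P: (5.2 × 10¹⁹) / (9.7 × 10⁷)³ = 5.698 × 10⁻⁵
Moon Q: (4.3 × 10²¹) / (1.8 × 10⁸)³ = 7.373 × 10⁻⁴
Ratio (larger/smaller) = 13

Moon Q, by a factor of ≈ 13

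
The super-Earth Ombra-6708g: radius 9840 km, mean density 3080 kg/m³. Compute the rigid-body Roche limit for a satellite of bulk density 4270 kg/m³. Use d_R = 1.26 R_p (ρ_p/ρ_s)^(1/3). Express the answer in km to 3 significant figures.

d_R = 1.26 × 9840 km × (3080/4270)^(1/3)
    = 11100 km

11100 km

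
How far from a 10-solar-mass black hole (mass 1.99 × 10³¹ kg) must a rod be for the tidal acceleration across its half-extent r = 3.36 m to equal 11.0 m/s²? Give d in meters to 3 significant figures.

9.33 × 10⁶ m

2GMr/d³ = a_tidal  ⇒  d = (2GMr / a_tidal)^(1/3)
d = (2 × 6.674×10⁻¹¹ × (1.99 × 10³¹) × (3.36) / (11.0))^(1/3)
  = 9.33 × 10⁶ m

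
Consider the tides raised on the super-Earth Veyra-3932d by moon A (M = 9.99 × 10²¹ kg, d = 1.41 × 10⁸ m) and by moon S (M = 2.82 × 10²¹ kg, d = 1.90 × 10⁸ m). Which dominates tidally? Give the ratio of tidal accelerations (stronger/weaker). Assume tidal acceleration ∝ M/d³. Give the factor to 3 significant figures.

Tidal acceleration ∝ M/d³, so compare M/d³ for each.
Moon A: (9.99 × 10²¹) / (1.41 × 10⁸)³ = 3.564 × 10⁻³
Moon S: (2.82 × 10²¹) / (1.90 × 10⁸)³ = 4.111 × 10⁻⁴
Ratio (larger/smaller) = 8.67

Moon A, by a factor of ≈ 8.67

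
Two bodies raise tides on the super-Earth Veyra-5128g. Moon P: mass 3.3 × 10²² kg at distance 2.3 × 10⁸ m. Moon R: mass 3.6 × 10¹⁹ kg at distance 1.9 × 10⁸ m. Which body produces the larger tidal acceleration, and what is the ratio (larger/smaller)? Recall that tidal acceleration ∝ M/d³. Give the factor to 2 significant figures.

Tidal stretch scales as M/d³; compute that for each body.
Moon P: (3.3 × 10²²) / (2.3 × 10⁸)³ = 2.712 × 10⁻³
Moon R: (3.6 × 10¹⁹) / (1.9 × 10⁸)³ = 5.249 × 10⁻⁶
Ratio (larger/smaller) = 520

Moon P, by a factor of ≈ 520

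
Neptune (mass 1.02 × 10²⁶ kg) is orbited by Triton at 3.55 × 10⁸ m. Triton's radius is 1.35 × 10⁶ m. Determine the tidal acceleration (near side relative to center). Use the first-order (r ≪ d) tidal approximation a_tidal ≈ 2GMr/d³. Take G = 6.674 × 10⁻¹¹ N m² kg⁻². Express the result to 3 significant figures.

Δg = 2GMr/d³
   = 2 × (6.674 × 10⁻¹¹) × (1.02 × 10²⁶) × (1.35 × 10⁶) / (3.55 × 10⁸)³
   = 4.11 × 10⁻⁴ m/s²

4.11 × 10⁻⁴ m/s²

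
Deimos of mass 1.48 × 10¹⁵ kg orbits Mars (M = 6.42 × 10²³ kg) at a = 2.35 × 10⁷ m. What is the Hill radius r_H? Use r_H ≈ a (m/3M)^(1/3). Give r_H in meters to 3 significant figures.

2.15 × 10⁴ m

r_H ≈ a (m/3M)^(1/3)
    = (2.35 × 10⁷) × (1.48 × 10¹⁵ / (3 × 6.42 × 10²³))^(1/3)
    = 2.15 × 10⁴ m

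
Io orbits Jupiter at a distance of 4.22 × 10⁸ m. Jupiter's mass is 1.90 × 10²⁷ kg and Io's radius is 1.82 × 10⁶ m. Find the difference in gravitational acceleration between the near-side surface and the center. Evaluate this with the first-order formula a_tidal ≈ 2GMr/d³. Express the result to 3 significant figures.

6.14 × 10⁻³ m/s²

a_tidal = 2GMr/d³
        = 2 × (6.674 × 10⁻¹¹) × (1.90 × 10²⁷) × (1.82 × 10⁶) / (4.22 × 10⁸)³
        = 6.14 × 10⁻³ m/s²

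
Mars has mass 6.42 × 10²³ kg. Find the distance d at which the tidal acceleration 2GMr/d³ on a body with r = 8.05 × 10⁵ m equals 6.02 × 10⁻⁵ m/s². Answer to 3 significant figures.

1.05 × 10⁸ m

2GMr/d³ = a_tidal  ⇒  d = (2GMr / a_tidal)^(1/3)
d = (2 × 6.674×10⁻¹¹ × (6.42 × 10²³) × (8.05 × 10⁵) / (6.02 × 10⁻⁵))^(1/3)
  = 1.05 × 10⁸ m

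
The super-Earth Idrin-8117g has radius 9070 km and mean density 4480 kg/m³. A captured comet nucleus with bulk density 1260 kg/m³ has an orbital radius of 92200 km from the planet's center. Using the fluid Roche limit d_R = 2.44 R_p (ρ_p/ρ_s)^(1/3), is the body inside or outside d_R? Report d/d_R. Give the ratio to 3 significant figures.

d_R = 2.44 × (9070 km) × (4480/1260)^(1/3) = 33780 km
d/d_R = (92200) / (33780) = 2.73
Since d/d_R > 1, the body is outside the Roche limit.

outside; d/d_R ≈ 2.73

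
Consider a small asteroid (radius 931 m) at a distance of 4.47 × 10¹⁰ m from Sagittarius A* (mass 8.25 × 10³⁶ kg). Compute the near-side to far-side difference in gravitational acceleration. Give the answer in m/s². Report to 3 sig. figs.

2.30 × 10⁻² m/s²

Δg = 4GMr/d³
   = 4 × (6.674 × 10⁻¹¹) × (8.25 × 10³⁶) × (931) / (4.47 × 10¹⁰)³
   = 2.30 × 10⁻² m/s²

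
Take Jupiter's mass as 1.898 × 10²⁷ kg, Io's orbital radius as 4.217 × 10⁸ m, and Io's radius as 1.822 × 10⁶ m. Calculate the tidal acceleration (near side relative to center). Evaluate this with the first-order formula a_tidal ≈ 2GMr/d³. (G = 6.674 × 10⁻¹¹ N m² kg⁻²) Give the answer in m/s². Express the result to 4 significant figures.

6.155 × 10⁻³ m/s²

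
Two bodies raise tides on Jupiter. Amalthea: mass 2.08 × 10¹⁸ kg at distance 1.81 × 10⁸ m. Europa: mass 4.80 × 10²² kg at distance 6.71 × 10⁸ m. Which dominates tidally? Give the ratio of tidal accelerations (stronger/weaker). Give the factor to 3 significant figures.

Europa, by a factor of ≈ 453

The tide-raising term goes as M/d³ (the gradient of a 1/d² field).
Amalthea: (2.08 × 10¹⁸) / (1.81 × 10⁸)³ = 3.508 × 10⁻⁷
Europa: (4.80 × 10²²) / (6.71 × 10⁸)³ = 1.589 × 10⁻⁴
Ratio (larger/smaller) = 453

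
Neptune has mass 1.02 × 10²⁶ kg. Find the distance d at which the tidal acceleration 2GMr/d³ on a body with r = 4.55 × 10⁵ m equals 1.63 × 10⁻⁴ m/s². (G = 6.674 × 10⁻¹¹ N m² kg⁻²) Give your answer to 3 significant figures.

3.36 × 10⁸ m

2GMr/d³ = a_tidal  ⇒  d = (2GMr / a_tidal)^(1/3)
d = (2 × 6.674×10⁻¹¹ × (1.02 × 10²⁶) × (4.55 × 10⁵) / (1.63 × 10⁻⁴))^(1/3)
  = 3.36 × 10⁸ m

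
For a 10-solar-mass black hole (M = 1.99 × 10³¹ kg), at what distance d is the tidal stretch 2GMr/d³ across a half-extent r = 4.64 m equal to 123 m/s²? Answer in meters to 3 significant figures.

4.64 × 10⁶ m

2GMr/d³ = a_tidal  ⇒  d = (2GMr / a_tidal)^(1/3)
d = (2 × 6.674×10⁻¹¹ × (1.99 × 10³¹) × (4.64) / (123))^(1/3)
  = 4.64 × 10⁶ m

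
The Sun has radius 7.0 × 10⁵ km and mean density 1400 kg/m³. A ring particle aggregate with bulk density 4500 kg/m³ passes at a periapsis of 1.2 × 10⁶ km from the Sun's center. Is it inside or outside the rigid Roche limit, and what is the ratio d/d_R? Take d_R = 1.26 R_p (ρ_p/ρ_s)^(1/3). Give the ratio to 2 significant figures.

d_R = 1.26 × (7.0 × 10⁵ km) × (1400/4500)^(1/3) = 5.976 × 10⁵ km
d/d_R = (1.2 × 10⁶) / (5.976 × 10⁵) = 2.0
Since d/d_R > 1, the body is outside the Roche limit.

outside; d/d_R ≈ 2.0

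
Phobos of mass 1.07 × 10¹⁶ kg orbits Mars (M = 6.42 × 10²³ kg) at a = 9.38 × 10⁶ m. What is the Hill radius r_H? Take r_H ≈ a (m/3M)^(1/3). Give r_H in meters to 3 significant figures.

r_H ≈ a (m/3M)^(1/3)
    = (9.38 × 10⁶) × (1.07 × 10¹⁶ / (3 × 6.42 × 10²³))^(1/3)
    = 1.66 × 10⁴ m

1.66 × 10⁴ m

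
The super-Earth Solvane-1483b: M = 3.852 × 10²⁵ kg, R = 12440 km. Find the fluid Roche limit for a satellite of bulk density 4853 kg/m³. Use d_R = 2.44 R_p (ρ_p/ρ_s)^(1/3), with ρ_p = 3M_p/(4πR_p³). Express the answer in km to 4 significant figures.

ρ_p = 3M_p/(4πR_p³) = 3 × (3.852 × 10²⁵) / (4π × (1.244 × 10⁷ m)³) = 4777 kg/m³
d_R = 2.44 × 12440 km × (4777/4853)^(1/3)
    = 30190 km

30190 km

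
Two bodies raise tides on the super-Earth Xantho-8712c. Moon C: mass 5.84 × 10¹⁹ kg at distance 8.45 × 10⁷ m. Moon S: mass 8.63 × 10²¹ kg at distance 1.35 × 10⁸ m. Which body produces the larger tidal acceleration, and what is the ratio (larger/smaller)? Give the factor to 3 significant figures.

Moon S, by a factor of ≈ 36.2

Tidal acceleration ∝ M/d³, so compare M/d³ for each.
Moon C: (5.84 × 10¹⁹) / (8.45 × 10⁷)³ = 9.679 × 10⁻⁵
Moon S: (8.63 × 10²¹) / (1.35 × 10⁸)³ = 3.508 × 10⁻³
Ratio (larger/smaller) = 36.2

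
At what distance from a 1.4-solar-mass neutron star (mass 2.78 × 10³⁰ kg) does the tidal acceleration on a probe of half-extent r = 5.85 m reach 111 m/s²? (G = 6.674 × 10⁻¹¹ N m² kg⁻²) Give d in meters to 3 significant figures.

2.69 × 10⁶ m

2GMr/d³ = a_tidal  ⇒  d = (2GMr / a_tidal)^(1/3)
d = (2 × 6.674×10⁻¹¹ × (2.78 × 10³⁰) × (5.85) / (111))^(1/3)
  = 2.69 × 10⁶ m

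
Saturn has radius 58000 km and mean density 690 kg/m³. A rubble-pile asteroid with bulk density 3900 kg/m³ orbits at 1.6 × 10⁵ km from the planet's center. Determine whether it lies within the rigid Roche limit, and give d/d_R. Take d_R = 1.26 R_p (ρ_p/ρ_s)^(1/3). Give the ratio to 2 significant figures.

outside; d/d_R ≈ 3.9

d_R = 1.26 × (58000 km) × (690/3900)^(1/3) = 41030 km
d/d_R = (1.6 × 10⁵) / (41030) = 3.9
Since d/d_R > 1, the body is outside the Roche limit.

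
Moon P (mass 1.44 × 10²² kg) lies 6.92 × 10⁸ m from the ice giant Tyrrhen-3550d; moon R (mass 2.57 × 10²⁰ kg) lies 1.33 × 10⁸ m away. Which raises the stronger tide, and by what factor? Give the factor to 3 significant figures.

Compare M/d³ for the two perturbers:
Moon P: (1.44 × 10²²) / (6.92 × 10⁸)³ = 4.346 × 10⁻⁵
Moon R: (2.57 × 10²⁰) / (1.33 × 10⁸)³ = 1.092 × 10⁻⁴
Ratio (larger/smaller) = 2.51

Moon R, by a factor of ≈ 2.51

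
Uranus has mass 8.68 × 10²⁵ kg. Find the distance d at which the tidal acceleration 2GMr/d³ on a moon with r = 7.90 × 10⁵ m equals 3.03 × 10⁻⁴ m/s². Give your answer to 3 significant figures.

3.11 × 10⁸ m

2GMr/d³ = a_tidal  ⇒  d = (2GMr / a_tidal)^(1/3)
d = (2 × 6.674×10⁻¹¹ × (8.68 × 10²⁵) × (7.90 × 10⁵) / (3.03 × 10⁻⁴))^(1/3)
  = 3.11 × 10⁸ m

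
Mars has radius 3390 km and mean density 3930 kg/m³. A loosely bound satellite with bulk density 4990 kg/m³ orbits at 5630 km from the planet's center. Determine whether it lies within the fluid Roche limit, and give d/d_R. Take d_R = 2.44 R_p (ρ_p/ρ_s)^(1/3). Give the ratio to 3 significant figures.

d_R = 2.44 × (3390 km) × (3930/4990)^(1/3) = 7639 km
d/d_R = (5630) / (7639) = 0.737
Since d/d_R < 1, the body is inside the Roche limit.

inside; d/d_R ≈ 0.737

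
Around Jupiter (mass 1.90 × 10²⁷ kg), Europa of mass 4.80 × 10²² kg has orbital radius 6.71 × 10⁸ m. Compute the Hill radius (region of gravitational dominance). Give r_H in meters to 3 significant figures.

1.37 × 10⁷ m

r_H ≈ a (m/3M)^(1/3)
    = (6.71 × 10⁸) × (4.80 × 10²² / (3 × 1.90 × 10²⁷))^(1/3)
    = 1.37 × 10⁷ m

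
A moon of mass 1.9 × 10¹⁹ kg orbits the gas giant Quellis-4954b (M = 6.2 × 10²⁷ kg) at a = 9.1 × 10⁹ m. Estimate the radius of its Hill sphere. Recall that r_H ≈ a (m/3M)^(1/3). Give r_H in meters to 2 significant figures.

r_H ≈ a (m/3M)^(1/3)
    = (9.1 × 10⁹) × (1.9 × 10¹⁹ / (3 × 6.2 × 10²⁷))^(1/3)
    = 9.2 × 10⁶ m

9.2 × 10⁶ m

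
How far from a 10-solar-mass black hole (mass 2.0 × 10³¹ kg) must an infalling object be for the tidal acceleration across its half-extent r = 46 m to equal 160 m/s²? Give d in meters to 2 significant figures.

2GMr/d³ = a_tidal  ⇒  d = (2GMr / a_tidal)^(1/3)
d = (2 × 6.674×10⁻¹¹ × (2.0 × 10³¹) × (46) / (160))^(1/3)
  = 9.2 × 10⁶ m

9.2 × 10⁶ m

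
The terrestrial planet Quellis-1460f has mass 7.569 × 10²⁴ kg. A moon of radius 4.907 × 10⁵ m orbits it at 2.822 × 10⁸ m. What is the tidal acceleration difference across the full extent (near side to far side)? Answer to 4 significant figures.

4.412 × 10⁻⁵ m/s²

The field gradient is 2GM/d³; across the full diameter 2r the difference is 4GMr/d³.
a_tidal = 4GMr/d³
        = 4 × (6.674 × 10⁻¹¹) × (7.569 × 10²⁴) × (4.907 × 10⁵) / (2.822 × 10⁸)³
        = 4.412 × 10⁻⁵ m/s²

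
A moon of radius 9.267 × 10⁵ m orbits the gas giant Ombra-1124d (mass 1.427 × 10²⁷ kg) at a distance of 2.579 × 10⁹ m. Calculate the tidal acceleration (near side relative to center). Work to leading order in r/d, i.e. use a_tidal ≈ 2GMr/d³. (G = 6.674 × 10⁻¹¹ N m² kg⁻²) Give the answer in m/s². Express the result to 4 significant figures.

1.029 × 10⁻⁵ m/s²

Δg = 2GMr/d³
   = 2 × (6.674 × 10⁻¹¹) × (1.427 × 10²⁷) × (9.267 × 10⁵) / (2.579 × 10⁹)³
   = 1.029 × 10⁻⁵ m/s²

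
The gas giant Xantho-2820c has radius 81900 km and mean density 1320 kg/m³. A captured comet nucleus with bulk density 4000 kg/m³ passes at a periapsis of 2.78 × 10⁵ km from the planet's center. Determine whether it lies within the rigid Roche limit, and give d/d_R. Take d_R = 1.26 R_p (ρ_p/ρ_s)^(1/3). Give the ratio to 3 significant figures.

outside; d/d_R ≈ 3.90

d_R = 1.26 × (81900 km) × (1320/4000)^(1/3) = 71310 km
d/d_R = (2.78 × 10⁵) / (71310) = 3.90
Since d/d_R > 1, the body is outside the Roche limit.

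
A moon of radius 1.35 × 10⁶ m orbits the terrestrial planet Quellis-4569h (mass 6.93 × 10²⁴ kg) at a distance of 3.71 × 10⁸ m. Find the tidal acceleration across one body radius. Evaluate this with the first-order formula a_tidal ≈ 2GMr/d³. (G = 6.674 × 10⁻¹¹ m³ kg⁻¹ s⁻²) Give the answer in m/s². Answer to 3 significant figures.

a_tidal = 2GMr/d³
        = 2 × (6.674 × 10⁻¹¹) × (6.93 × 10²⁴) × (1.35 × 10⁶) / (3.71 × 10⁸)³
        = 2.45 × 10⁻⁵ m/s²

2.45 × 10⁻⁵ m/s²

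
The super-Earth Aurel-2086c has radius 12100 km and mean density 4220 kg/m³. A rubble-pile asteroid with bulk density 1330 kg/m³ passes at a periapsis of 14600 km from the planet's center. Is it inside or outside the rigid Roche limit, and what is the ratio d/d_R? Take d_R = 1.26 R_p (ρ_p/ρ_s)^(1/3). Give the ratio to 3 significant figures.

inside; d/d_R ≈ 0.652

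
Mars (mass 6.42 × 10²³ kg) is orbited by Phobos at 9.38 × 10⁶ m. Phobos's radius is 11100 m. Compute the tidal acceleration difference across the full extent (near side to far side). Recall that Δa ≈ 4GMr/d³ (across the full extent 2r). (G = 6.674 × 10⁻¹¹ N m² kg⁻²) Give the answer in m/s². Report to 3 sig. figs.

2.31 × 10⁻³ m/s²

Δa = 4GMr/d³
   = 4 × (6.674 × 10⁻¹¹) × (6.42 × 10²³) × (11100) / (9.38 × 10⁶)³
   = 2.31 × 10⁻³ m/s²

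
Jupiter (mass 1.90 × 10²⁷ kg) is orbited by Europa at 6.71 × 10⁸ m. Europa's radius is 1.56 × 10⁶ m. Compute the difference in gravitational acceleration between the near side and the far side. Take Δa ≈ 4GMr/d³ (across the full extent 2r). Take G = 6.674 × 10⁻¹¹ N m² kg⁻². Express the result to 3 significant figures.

2.62 × 10⁻³ m/s²

Δg = 4GMr/d³
   = 4 × (6.674 × 10⁻¹¹) × (1.90 × 10²⁷) × (1.56 × 10⁶) / (6.71 × 10⁸)³
   = 2.62 × 10⁻³ m/s²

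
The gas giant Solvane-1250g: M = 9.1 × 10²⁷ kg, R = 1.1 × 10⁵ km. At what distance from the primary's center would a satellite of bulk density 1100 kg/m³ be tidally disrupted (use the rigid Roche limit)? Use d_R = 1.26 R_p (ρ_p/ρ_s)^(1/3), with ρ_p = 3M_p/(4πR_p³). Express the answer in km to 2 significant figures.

ρ_p = 3M_p/(4πR_p³) = 3 × (9.1 × 10²⁷) / (4π × (1.1 × 10⁸ m)³) = 1600 kg/m³
d_R = 1.26 × 1.1 × 10⁵ km × (1600/1100)^(1/3)
    = 1.6 × 10⁵ km

1.6 × 10⁵ km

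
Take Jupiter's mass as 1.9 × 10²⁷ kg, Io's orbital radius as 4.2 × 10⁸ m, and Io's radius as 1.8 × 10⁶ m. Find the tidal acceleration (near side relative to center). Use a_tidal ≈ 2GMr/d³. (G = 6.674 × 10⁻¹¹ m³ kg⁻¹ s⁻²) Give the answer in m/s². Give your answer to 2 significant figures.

6.2 × 10⁻³ m/s²

The tidal stretch is the gradient of GM/d² times the body's extent r, hence the 1/d³ dependence.
a_tidal = 2GMr/d³
        = 2 × (6.674 × 10⁻¹¹) × (1.9 × 10²⁷) × (1.8 × 10⁶) / (4.2 × 10⁸)³
        = 6.2 × 10⁻³ m/s²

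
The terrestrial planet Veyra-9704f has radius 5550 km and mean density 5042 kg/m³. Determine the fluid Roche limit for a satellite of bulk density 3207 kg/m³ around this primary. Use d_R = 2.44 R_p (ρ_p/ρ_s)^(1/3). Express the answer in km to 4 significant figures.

15750 km

d_R = 2.44 × 5550 km × (5042/3207)^(1/3)
    = 15750 km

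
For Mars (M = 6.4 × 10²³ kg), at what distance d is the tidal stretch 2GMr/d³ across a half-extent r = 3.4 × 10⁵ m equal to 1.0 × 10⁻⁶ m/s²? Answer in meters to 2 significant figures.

3.1 × 10⁸ m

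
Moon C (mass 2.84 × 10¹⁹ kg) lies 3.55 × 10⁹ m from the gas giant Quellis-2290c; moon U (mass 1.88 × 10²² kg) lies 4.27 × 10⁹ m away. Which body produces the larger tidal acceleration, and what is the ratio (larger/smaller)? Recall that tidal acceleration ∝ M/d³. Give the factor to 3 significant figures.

Moon U, by a factor of ≈ 380

The tide-raising term goes as M/d³ (the gradient of a 1/d² field).
Moon C: (2.84 × 10¹⁹) / (3.55 × 10⁹)³ = 6.348 × 10⁻¹⁰
Moon U: (1.88 × 10²²) / (4.27 × 10⁹)³ = 2.415 × 10⁻⁷
Ratio (larger/smaller) = 380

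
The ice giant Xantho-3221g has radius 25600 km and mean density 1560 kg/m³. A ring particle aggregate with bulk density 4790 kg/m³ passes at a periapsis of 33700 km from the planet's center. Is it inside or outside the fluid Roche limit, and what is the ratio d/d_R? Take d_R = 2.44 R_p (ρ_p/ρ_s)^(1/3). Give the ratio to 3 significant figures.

inside; d/d_R ≈ 0.784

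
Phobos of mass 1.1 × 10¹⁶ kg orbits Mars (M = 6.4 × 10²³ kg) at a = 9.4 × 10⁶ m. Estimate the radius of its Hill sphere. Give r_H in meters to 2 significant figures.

1.7 × 10⁴ m

r_H ≈ a (m/3M)^(1/3)
    = (9.4 × 10⁶) × (1.1 × 10¹⁶ / (3 × 6.4 × 10²³))^(1/3)
    = 1.7 × 10⁴ m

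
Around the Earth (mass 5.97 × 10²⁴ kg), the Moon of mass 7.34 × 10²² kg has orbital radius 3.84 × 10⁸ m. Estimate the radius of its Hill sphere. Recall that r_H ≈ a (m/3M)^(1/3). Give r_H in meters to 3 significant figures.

r_H ≈ a (m/3M)^(1/3)
    = (3.84 × 10⁸) × (7.34 × 10²² / (3 × 5.97 × 10²⁴))^(1/3)
    = 6.15 × 10⁷ m

6.15 × 10⁷ m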